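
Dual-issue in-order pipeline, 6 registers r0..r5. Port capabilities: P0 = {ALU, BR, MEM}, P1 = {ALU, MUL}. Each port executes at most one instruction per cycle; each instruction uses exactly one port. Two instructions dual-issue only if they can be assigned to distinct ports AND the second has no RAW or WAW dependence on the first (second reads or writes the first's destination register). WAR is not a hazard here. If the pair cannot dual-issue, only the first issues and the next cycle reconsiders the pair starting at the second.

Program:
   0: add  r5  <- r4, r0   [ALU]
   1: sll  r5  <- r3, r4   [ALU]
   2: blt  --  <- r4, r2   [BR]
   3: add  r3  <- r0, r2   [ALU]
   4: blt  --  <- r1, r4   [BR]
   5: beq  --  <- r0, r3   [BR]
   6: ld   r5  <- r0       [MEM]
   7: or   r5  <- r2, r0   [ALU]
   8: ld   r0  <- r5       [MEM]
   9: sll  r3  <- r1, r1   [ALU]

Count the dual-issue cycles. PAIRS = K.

[0] i0  add.ALU  -- WAW r5
[1] i1,i2  sll.ALU;blt.BR  -- 2-wide
[2] i3,i4  add.ALU;blt.BR  -- 2-wide
[3] i5  beq.BR  -- no-port BR/MEM
[4] i6  ld.MEM  -- WAW r5
[5] i7  or.ALU  -- RAW r5
[6] i8,i9  ld.MEM;sll.ALU  -- 2-wide

PAIRS = 3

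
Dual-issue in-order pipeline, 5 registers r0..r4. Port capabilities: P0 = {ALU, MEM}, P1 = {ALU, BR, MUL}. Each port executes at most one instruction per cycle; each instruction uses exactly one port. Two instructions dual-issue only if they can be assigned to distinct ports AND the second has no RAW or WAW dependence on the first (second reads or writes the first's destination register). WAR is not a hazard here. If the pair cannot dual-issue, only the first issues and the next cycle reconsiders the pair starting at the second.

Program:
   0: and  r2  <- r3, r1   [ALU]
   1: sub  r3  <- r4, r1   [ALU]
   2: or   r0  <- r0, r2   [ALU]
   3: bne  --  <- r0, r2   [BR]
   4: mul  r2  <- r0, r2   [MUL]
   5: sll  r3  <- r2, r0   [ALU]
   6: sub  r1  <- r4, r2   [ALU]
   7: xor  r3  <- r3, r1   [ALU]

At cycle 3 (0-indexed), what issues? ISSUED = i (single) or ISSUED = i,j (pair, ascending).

0. and+sub @i0&i1  | 2-wide
1. or @i2  | RAW r0
2. bne @i3  | no-port BR/MUL
3. mul @i4  | RAW r2
4. sll+sub @i5&i6  | 2-wide
5. xor @i7  | tail

ISSUED = 4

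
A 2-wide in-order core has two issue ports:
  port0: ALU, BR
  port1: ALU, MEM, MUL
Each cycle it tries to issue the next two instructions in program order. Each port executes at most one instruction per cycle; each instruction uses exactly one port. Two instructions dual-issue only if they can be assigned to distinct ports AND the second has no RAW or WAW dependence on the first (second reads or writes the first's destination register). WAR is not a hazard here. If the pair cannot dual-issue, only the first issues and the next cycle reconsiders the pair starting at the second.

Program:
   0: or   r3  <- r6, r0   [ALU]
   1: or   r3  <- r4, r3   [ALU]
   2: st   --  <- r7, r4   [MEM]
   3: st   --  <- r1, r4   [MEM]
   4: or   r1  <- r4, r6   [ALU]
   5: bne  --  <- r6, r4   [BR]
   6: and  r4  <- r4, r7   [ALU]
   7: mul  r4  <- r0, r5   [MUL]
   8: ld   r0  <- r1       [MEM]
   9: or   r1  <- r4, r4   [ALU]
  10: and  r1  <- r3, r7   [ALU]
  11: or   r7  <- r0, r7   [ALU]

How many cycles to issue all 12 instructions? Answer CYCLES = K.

[0] i0  or  -- RAW+WAW r3
[1] i1+i2  or/st  -- dual
[2] i3+i4  st/or  -- dual
[3] i5+i6  bne/and  -- dual
[4] i7  mul  -- no-port MUL/MEM
[5] i8+i9  ld/or  -- dual
[6] i10+i11  and/or  -- dual

CYCLES = 7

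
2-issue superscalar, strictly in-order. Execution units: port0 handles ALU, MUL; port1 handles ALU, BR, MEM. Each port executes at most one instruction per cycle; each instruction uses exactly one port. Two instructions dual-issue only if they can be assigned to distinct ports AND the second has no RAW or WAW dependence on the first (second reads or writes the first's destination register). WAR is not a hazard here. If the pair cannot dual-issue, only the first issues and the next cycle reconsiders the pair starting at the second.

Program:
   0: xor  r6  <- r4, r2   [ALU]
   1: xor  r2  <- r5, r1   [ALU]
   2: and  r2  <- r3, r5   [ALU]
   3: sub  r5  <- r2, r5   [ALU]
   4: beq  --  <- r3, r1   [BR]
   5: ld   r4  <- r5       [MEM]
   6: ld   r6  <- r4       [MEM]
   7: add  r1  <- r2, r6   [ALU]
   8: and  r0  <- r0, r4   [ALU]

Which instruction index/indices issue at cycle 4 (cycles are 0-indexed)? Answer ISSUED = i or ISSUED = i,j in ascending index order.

  cy0 -> i0,i1 (xor.ALU/xor.ALU) 2-wide
  cy1 -> i2 (and.ALU) RAW r2
  cy2 -> i3,i4 (sub.ALU/beq.BR) 2-wide
  cy3 -> i5 (ld.MEM) no-port MEM/MEM
  cy4 -> i6 (ld.MEM) RAW r6
  cy5 -> i7,i8 (add.ALU/and.ALU) 2-wide

ISSUED = 6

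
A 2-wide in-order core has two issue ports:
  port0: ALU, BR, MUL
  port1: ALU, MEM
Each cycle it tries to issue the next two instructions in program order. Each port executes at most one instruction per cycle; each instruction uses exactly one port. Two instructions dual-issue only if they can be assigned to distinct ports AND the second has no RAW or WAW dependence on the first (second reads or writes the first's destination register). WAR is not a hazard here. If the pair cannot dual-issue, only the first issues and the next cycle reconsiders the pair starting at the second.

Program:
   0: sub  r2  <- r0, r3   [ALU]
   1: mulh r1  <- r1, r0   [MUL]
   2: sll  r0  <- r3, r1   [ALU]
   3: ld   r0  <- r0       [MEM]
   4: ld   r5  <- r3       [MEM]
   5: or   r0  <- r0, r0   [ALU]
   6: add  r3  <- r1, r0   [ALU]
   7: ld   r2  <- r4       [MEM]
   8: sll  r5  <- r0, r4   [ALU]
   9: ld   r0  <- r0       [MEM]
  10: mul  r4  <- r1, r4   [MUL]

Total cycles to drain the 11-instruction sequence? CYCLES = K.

[0] i0&i1  sub.ALU/mulh.MUL  -- dual
[1] i2  sll.ALU  -- RAW+WAW r0
[2] i3  ld.MEM  -- no-port MEM/MEM
[3] i4&i5  ld.MEM/or.ALU  -- dual
[4] i6&i7  add.ALU/ld.MEM  -- dual
[5] i8&i9  sll.ALU/ld.MEM  -- dual
[6] i10  mul.MUL  -- tail

CYCLES = 7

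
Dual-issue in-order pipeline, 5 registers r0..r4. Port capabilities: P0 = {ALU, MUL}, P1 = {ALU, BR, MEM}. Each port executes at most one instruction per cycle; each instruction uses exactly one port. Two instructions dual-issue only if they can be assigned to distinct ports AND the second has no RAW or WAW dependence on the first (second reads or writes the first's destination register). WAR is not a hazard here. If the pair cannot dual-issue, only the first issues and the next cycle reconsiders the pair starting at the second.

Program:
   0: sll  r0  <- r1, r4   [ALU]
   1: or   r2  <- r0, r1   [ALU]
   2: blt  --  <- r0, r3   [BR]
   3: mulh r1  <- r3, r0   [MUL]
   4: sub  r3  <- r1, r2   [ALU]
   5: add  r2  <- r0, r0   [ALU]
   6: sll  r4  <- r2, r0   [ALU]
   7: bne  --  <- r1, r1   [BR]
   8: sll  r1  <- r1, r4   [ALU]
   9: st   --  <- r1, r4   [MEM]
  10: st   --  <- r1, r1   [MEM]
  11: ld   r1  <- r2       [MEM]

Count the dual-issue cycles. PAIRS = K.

PAIRS = 3

c0: i0 sll.ALU  RAW r0
c1: i1,i2 or.ALU+blt.BR  dual
c2: i3 mulh.MUL  RAW r1
c3: i4,i5 sub.ALU+add.ALU  dual
c4: i6,i7 sll.ALU+bne.BR  dual
c5: i8 sll.ALU  RAW r1
c6: i9 st.MEM  no-port MEM/MEM
c7: i10 st.MEM  no-port MEM/MEM
c8: i11 ld.MEM  tail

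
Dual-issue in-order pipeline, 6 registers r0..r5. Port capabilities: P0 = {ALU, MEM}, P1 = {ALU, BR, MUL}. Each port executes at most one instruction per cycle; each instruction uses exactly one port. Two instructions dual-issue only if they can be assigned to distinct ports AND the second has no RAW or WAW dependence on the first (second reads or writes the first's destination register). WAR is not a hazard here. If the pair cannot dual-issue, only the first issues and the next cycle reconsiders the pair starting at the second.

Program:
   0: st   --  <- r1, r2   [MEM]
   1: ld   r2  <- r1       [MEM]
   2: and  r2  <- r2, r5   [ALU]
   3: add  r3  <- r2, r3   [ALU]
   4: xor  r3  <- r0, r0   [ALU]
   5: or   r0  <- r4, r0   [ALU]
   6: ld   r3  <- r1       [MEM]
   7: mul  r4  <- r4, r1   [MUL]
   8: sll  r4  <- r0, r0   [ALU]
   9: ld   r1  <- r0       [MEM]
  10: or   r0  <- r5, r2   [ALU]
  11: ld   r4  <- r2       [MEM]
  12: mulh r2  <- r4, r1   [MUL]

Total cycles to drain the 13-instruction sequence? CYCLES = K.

CYCLES = 9

c0: i0 st  no-port MEM/MEM
c1: i1 ld  RAW+WAW r2
c2: i2 and  RAW r2
c3: i3 add  WAW r3
c4: i4/i5 xor;or  dual
c5: i6/i7 ld;mul  dual
c6: i8/i9 sll;ld  dual
c7: i10/i11 or;ld  dual
c8: i12 mulh  tail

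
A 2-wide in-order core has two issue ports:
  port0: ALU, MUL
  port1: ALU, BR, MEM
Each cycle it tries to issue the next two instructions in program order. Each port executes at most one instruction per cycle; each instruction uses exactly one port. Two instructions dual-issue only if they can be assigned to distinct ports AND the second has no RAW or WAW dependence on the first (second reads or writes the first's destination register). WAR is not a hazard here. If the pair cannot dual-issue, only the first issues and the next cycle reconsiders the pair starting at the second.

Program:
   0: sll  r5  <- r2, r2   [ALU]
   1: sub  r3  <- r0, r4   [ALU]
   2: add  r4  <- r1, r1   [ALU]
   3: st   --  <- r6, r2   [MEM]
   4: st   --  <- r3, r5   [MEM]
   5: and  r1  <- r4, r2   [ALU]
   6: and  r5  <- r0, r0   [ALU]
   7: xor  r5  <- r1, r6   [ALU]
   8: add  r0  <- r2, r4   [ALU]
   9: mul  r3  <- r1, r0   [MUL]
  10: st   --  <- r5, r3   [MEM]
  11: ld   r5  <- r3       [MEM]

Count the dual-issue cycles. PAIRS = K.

0. sll sub @i0&i1  | 2-wide
1. add st @i2&i3  | 2-wide
2. st and @i4&i5  | 2-wide
3. and @i6  | WAW r5
4. xor add @i7&i8  | 2-wide
5. mul @i9  | RAW r3
6. st @i10  | no-port MEM/MEM
7. ld @i11  | tail

PAIRS = 4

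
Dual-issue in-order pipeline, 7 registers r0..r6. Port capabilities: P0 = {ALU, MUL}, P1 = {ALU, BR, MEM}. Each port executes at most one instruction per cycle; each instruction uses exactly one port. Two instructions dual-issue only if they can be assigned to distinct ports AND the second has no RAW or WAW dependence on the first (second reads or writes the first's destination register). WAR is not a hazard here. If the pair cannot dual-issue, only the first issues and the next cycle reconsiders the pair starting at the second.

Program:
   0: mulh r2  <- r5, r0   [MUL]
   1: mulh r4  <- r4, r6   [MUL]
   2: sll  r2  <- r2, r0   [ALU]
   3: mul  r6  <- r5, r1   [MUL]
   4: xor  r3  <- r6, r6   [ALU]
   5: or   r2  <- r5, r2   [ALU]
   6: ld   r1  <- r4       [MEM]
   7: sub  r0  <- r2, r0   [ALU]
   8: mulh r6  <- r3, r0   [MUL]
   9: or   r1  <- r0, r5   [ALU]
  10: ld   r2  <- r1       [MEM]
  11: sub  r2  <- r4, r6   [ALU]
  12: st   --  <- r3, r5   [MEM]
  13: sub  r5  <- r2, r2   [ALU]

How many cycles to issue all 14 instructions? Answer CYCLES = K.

CYCLES = 9

t=0 i0:mulh ; no-port MUL/MUL
t=1 i1,i2:mulh/sll ; pair
t=2 i3:mul ; RAW r6
t=3 i4,i5:xor/or ; pair
t=4 i6,i7:ld/sub ; pair
t=5 i8,i9:mulh/or ; pair
t=6 i10:ld ; WAW r2
t=7 i11,i12:sub/st ; pair
t=8 i13:sub ; tail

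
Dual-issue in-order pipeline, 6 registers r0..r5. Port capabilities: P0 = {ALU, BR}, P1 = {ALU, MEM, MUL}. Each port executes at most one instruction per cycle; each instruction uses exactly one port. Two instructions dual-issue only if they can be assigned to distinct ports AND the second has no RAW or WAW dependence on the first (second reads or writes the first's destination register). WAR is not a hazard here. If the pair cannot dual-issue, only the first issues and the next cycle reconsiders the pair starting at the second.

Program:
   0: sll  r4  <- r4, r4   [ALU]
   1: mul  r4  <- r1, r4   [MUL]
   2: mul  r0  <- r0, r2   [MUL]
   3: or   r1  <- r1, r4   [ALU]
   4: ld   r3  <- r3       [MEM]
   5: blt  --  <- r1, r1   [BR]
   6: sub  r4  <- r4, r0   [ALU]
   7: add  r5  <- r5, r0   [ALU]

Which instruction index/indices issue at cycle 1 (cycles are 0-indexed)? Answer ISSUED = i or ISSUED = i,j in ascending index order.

c0: i0 sll  RAW+WAW r4
c1: i1 mul  no-port MUL/MUL
c2: i2/i3 mul;or  dual
c3: i4/i5 ld;blt  dual
c4: i6/i7 sub;add  dual

ISSUED = 1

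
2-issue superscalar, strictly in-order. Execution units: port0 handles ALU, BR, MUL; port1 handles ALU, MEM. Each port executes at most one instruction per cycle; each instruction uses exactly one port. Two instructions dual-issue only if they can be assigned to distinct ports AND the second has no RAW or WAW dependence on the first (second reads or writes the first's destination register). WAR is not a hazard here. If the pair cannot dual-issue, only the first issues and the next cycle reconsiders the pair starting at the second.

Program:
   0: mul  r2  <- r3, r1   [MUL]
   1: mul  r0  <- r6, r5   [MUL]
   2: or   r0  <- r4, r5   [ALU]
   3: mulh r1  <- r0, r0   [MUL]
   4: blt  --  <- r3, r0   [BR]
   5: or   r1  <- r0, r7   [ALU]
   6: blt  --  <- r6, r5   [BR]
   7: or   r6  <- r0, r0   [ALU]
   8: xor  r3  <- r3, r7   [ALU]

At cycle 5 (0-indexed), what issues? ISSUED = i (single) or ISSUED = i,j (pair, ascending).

#0 head=0: mul i0 no-port MUL/MUL
#1 head=1: mul i1 WAW r0
#2 head=2: or i2 RAW r0
#3 head=3: mulh i3 no-port MUL/BR
#4 head=4: blt+or i4+i5 2-wide
#5 head=6: blt+or i6+i7 2-wide
#6 head=8: xor i8 tail

ISSUED = 6,7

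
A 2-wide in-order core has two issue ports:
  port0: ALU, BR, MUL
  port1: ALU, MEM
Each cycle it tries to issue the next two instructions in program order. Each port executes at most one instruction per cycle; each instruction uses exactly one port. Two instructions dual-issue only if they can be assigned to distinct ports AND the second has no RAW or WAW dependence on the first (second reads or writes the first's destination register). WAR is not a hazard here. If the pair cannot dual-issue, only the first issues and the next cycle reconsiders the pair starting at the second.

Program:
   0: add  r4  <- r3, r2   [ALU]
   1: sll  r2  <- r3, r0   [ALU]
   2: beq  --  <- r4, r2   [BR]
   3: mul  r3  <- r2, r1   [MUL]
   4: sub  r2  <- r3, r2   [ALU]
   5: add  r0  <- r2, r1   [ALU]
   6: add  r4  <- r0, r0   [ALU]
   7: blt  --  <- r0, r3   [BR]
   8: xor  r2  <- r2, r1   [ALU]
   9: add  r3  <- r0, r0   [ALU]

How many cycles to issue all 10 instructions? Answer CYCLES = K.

  cy0 -> i0&i1 (add;sll) dual
  cy1 -> i2 (beq) no-port BR/MUL
  cy2 -> i3 (mul) RAW r3
  cy3 -> i4 (sub) RAW r2
  cy4 -> i5 (add) RAW r0
  cy5 -> i6&i7 (add;blt) dual
  cy6 -> i8&i9 (xor;add) dual

CYCLES = 7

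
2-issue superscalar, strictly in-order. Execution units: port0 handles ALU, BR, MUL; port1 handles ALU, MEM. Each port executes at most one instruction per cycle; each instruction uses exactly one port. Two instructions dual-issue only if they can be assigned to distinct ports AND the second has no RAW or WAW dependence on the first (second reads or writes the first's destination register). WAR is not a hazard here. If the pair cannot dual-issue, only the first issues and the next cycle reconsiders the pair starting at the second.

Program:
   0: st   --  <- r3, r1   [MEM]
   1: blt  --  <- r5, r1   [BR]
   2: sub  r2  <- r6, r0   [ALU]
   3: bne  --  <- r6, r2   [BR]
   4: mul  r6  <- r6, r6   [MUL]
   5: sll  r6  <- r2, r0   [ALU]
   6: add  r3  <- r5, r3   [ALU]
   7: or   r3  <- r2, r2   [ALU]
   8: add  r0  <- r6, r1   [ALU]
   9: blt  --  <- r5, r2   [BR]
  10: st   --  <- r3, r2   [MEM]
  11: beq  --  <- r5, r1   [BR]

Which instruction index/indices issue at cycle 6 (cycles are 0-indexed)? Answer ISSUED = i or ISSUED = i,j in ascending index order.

ISSUED = 9,10

[0] i0,i1  st;blt  -- dual
[1] i2  sub  -- RAW r2
[2] i3  bne  -- no-port BR/MUL
[3] i4  mul  -- WAW r6
[4] i5,i6  sll;add  -- dual
[5] i7,i8  or;add  -- dual
[6] i9,i10  blt;st  -- dual
[7] i11  beq  -- tail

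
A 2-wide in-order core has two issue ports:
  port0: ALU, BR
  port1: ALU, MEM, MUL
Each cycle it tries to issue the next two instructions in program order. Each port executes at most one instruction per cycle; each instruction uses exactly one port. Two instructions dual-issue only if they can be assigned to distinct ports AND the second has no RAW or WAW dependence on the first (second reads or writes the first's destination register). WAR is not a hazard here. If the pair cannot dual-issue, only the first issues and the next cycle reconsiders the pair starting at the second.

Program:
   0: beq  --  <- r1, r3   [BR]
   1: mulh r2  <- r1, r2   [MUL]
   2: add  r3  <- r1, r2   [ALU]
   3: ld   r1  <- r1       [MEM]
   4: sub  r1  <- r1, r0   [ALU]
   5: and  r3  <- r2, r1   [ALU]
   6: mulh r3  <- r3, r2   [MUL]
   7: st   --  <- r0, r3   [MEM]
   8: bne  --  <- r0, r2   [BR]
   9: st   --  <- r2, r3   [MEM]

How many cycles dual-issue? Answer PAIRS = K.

[0] i0/i1  beq.BR mulh.MUL  -- pair
[1] i2/i3  add.ALU ld.MEM  -- pair
[2] i4  sub.ALU  -- RAW r1
[3] i5  and.ALU  -- RAW+WAW r3
[4] i6  mulh.MUL  -- no-port MUL/MEM
[5] i7/i8  st.MEM bne.BR  -- pair
[6] i9  st.MEM  -- tail

PAIRS = 3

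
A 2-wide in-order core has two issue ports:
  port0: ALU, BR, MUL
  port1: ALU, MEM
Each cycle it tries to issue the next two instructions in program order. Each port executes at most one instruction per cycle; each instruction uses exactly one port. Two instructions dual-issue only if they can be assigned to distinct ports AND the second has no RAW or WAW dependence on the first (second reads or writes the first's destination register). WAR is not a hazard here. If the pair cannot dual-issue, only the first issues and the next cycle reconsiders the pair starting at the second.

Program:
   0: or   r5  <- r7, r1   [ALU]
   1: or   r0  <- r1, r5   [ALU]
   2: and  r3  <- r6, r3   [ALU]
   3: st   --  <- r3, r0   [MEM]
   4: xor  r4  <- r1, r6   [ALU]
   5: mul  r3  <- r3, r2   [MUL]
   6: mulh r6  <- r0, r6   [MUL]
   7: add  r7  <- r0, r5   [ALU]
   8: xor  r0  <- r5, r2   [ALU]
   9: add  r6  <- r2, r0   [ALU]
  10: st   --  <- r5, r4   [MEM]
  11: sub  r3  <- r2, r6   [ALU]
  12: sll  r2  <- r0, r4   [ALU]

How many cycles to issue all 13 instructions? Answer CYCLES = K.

#0 head=0: or i0 RAW r5
#1 head=1: or and i1,i2 2-wide
#2 head=3: st xor i3,i4 2-wide
#3 head=5: mul i5 no-port MUL/MUL
#4 head=6: mulh add i6,i7 2-wide
#5 head=8: xor i8 RAW r0
#6 head=9: add st i9,i10 2-wide
#7 head=11: sub sll i11,i12 2-wide

CYCLES = 8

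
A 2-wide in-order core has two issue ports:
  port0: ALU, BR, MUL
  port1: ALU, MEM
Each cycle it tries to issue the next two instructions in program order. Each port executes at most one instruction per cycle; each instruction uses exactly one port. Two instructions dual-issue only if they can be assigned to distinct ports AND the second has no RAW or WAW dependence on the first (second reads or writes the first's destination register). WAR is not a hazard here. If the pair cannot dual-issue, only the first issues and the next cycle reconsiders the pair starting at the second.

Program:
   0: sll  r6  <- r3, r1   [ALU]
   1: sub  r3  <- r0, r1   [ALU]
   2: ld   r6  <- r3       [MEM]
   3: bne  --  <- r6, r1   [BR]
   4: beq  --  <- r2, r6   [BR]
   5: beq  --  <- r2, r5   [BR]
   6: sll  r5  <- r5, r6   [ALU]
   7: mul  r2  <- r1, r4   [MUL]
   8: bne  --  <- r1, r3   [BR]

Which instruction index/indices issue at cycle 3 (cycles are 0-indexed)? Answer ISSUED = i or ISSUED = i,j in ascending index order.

ISSUED = 4

c0: i0/i1 sll.ALU/sub.ALU  2-wide
c1: i2 ld.MEM  RAW r6
c2: i3 bne.BR  no-port BR/BR
c3: i4 beq.BR  no-port BR/BR
c4: i5/i6 beq.BR/sll.ALU  2-wide
c5: i7 mul.MUL  no-port MUL/BR
c6: i8 bne.BR  tail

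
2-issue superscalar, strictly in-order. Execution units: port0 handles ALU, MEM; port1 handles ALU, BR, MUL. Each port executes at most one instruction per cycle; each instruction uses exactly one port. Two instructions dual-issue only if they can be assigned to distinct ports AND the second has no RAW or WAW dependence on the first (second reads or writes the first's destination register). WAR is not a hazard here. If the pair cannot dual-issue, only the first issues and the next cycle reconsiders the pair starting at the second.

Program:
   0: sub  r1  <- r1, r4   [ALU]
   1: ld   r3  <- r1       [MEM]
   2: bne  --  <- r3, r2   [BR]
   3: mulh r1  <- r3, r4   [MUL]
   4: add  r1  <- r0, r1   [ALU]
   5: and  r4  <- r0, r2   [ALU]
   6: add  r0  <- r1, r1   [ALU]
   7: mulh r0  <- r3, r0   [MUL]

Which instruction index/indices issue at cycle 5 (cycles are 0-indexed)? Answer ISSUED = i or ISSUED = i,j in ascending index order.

0. sub.ALU @i0  | RAW r1
1. ld.MEM @i1  | RAW r3
2. bne.BR @i2  | no-port BR/MUL
3. mulh.MUL @i3  | RAW+WAW r1
4. add.ALU and.ALU @i4+i5  | pair
5. add.ALU @i6  | RAW+WAW r0
6. mulh.MUL @i7  | tail

ISSUED = 6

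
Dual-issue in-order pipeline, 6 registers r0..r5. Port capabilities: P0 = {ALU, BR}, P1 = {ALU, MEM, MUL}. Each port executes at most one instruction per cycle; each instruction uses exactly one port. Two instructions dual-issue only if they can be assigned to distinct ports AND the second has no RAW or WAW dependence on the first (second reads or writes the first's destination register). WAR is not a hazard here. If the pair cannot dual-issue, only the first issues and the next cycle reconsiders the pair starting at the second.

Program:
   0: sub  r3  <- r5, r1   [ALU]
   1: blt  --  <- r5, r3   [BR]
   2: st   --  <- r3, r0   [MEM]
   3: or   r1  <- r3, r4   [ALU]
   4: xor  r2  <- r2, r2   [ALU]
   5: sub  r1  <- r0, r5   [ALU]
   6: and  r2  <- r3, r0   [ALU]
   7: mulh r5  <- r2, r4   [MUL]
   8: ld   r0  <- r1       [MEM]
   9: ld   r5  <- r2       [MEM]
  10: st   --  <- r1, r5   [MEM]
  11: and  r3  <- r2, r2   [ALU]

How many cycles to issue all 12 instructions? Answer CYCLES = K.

CYCLES = 8

[0] i0  sub  -- RAW r3
[1] i1,i2  blt/st  -- 2-wide
[2] i3,i4  or/xor  -- 2-wide
[3] i5,i6  sub/and  -- 2-wide
[4] i7  mulh  -- no-port MUL/MEM
[5] i8  ld  -- no-port MEM/MEM
[6] i9  ld  -- no-port MEM/MEM
[7] i10,i11  st/and  -- 2-wide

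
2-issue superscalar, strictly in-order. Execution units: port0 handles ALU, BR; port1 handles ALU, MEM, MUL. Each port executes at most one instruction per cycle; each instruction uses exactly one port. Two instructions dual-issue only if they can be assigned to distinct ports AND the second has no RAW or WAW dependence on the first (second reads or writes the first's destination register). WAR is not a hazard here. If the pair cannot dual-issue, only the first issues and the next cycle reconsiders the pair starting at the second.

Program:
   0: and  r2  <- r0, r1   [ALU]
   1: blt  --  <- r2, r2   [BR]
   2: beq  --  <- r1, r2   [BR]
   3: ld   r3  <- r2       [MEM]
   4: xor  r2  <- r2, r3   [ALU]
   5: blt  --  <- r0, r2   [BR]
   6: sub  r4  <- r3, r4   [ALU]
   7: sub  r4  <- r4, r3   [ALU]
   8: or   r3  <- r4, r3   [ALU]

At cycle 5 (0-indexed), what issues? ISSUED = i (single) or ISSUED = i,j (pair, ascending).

  cy0 -> i0 (and.ALU) RAW r2
  cy1 -> i1 (blt.BR) no-port BR/BR
  cy2 -> i2/i3 (beq.BR/ld.MEM) dual
  cy3 -> i4 (xor.ALU) RAW r2
  cy4 -> i5/i6 (blt.BR/sub.ALU) dual
  cy5 -> i7 (sub.ALU) RAW r4
  cy6 -> i8 (or.ALU) tail

ISSUED = 7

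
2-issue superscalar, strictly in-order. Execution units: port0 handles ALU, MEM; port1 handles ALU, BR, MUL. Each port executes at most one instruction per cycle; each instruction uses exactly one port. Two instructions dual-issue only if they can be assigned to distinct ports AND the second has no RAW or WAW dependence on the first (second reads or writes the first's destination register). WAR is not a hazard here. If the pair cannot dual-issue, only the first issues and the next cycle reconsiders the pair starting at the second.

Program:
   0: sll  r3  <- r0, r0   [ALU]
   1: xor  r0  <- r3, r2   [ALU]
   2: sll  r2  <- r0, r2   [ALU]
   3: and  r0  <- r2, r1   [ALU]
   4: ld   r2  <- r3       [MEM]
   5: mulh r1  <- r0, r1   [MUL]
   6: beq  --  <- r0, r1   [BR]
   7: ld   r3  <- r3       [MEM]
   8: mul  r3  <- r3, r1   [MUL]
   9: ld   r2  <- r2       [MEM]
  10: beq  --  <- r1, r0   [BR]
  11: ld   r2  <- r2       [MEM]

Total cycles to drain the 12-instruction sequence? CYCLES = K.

CYCLES = 8

  cy0 -> i0 (sll) RAW r3
  cy1 -> i1 (xor) RAW r0
  cy2 -> i2 (sll) RAW r2
  cy3 -> i3&i4 (and/ld) pair
  cy4 -> i5 (mulh) no-port MUL/BR
  cy5 -> i6&i7 (beq/ld) pair
  cy6 -> i8&i9 (mul/ld) pair
  cy7 -> i10&i11 (beq/ld) pair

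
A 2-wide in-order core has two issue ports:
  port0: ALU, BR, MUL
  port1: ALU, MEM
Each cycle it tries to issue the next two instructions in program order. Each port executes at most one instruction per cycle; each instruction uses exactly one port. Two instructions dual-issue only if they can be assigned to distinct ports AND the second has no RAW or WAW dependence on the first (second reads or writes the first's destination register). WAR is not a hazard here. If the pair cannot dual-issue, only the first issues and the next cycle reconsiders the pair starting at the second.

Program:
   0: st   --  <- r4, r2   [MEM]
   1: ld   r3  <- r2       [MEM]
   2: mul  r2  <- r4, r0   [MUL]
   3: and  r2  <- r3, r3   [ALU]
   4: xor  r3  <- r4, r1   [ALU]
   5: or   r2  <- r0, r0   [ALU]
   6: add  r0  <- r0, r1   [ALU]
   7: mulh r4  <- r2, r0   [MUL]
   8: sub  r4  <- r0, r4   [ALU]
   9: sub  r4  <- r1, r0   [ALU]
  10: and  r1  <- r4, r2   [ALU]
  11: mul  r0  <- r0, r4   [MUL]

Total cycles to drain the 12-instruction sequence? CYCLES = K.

CYCLES = 8

#0 head=0: st.MEM i0 no-port MEM/MEM
#1 head=1: ld.MEM+mul.MUL i1,i2 2-wide
#2 head=3: and.ALU+xor.ALU i3,i4 2-wide
#3 head=5: or.ALU+add.ALU i5,i6 2-wide
#4 head=7: mulh.MUL i7 RAW+WAW r4
#5 head=8: sub.ALU i8 WAW r4
#6 head=9: sub.ALU i9 RAW r4
#7 head=10: and.ALU+mul.MUL i10,i11 2-wide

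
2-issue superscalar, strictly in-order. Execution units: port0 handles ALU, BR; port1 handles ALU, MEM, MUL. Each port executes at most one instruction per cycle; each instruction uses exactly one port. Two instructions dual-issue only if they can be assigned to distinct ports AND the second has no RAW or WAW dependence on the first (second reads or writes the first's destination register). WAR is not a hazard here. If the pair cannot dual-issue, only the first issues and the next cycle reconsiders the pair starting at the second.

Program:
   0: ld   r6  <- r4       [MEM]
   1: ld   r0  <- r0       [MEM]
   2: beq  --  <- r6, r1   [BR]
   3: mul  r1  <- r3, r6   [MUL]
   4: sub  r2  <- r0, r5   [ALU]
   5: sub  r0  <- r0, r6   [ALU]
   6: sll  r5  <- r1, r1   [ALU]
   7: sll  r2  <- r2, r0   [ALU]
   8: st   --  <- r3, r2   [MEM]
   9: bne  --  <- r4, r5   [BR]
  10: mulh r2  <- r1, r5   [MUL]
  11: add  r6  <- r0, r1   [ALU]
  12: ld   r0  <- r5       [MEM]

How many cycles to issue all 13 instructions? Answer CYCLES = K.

#0 head=0: ld i0 no-port MEM/MEM
#1 head=1: ld;beq i1&i2 pair
#2 head=3: mul;sub i3&i4 pair
#3 head=5: sub;sll i5&i6 pair
#4 head=7: sll i7 RAW r2
#5 head=8: st;bne i8&i9 pair
#6 head=10: mulh;add i10&i11 pair
#7 head=12: ld i12 tail

CYCLES = 8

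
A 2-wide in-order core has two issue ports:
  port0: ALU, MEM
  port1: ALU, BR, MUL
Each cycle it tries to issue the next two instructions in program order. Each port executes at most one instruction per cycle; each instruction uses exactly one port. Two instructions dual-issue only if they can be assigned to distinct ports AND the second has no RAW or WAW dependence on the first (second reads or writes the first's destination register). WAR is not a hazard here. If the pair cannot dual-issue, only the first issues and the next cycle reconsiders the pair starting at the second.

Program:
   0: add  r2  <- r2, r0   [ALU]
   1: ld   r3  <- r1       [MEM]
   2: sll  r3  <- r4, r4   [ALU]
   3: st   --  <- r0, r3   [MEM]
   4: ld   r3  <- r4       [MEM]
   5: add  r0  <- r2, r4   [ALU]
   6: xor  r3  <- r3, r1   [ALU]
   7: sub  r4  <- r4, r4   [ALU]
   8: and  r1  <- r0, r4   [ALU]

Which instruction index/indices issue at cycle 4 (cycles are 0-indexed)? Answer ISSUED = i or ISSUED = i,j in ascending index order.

#0 head=0: add/ld i0,i1 dual
#1 head=2: sll i2 RAW r3
#2 head=3: st i3 no-port MEM/MEM
#3 head=4: ld/add i4,i5 dual
#4 head=6: xor/sub i6,i7 dual
#5 head=8: and i8 tail

ISSUED = 6,7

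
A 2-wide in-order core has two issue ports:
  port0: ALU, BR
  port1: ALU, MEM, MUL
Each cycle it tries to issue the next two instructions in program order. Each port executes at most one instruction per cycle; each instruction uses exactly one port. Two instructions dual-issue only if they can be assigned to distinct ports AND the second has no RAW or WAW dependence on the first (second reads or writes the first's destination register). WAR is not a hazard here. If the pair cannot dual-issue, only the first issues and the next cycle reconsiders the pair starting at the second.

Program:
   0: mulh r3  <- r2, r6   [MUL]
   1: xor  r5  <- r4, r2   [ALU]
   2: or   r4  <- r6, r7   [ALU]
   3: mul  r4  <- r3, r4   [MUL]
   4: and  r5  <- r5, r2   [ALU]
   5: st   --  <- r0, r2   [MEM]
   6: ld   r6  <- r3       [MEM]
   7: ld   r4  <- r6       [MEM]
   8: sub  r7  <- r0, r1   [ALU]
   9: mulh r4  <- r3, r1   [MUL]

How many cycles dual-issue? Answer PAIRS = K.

PAIRS = 3

c0: i0,i1 mulh.MUL;xor.ALU  2-wide
c1: i2 or.ALU  RAW+WAW r4
c2: i3,i4 mul.MUL;and.ALU  2-wide
c3: i5 st.MEM  no-port MEM/MEM
c4: i6 ld.MEM  no-port MEM/MEM
c5: i7,i8 ld.MEM;sub.ALU  2-wide
c6: i9 mulh.MUL  tail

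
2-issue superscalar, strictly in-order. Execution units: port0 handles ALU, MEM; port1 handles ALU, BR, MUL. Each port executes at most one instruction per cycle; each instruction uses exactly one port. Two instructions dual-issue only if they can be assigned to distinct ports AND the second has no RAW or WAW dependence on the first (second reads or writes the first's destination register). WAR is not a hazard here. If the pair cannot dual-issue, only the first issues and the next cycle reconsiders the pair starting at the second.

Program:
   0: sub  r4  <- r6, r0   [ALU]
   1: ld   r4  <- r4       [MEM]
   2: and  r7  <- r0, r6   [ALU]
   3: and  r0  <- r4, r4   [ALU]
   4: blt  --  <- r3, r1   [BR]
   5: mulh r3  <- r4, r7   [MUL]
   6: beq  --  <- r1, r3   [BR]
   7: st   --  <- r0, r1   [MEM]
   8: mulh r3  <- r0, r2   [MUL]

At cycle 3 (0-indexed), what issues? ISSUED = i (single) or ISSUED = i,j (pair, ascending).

  cy0 -> i0 (sub) RAW+WAW r4
  cy1 -> i1+i2 (ld/and) 2-wide
  cy2 -> i3+i4 (and/blt) 2-wide
  cy3 -> i5 (mulh) no-port MUL/BR
  cy4 -> i6+i7 (beq/st) 2-wide
  cy5 -> i8 (mulh) tail

ISSUED = 5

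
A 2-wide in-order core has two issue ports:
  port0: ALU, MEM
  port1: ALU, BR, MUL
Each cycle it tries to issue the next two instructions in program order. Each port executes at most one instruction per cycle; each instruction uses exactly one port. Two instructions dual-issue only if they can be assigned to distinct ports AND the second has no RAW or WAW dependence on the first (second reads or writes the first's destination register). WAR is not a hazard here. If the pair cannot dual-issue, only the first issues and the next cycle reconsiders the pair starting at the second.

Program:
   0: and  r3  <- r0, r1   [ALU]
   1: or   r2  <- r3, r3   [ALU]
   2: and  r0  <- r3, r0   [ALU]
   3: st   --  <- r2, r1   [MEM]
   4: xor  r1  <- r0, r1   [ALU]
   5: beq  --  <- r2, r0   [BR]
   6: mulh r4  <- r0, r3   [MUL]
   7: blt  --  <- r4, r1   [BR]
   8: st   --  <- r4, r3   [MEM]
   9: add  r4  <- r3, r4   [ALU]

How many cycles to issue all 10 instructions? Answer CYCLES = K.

CYCLES = 7

#0 head=0: and.ALU i0 RAW r3
#1 head=1: or.ALU+and.ALU i1&i2 pair
#2 head=3: st.MEM+xor.ALU i3&i4 pair
#3 head=5: beq.BR i5 no-port BR/MUL
#4 head=6: mulh.MUL i6 no-port MUL/BR
#5 head=7: blt.BR+st.MEM i7&i8 pair
#6 head=9: add.ALU i9 tail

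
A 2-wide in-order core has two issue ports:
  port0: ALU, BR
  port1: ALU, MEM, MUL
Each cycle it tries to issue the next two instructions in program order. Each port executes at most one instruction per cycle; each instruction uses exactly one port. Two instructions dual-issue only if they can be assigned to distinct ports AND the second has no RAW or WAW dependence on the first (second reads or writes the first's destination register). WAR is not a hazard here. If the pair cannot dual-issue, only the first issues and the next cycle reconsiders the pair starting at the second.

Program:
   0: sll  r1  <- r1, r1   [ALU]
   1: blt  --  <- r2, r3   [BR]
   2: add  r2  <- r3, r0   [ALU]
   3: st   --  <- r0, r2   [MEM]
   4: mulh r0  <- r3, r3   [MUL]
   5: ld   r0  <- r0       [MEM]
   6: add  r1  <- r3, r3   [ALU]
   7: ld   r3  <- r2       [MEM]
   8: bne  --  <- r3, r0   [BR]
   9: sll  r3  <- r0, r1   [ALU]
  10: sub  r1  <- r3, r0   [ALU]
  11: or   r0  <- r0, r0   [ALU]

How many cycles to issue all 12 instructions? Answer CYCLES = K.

CYCLES = 8

  cy0 -> i0,i1 (sll/blt) 2-wide
  cy1 -> i2 (add) RAW r2
  cy2 -> i3 (st) no-port MEM/MUL
  cy3 -> i4 (mulh) no-port MUL/MEM
  cy4 -> i5,i6 (ld/add) 2-wide
  cy5 -> i7 (ld) RAW r3
  cy6 -> i8,i9 (bne/sll) 2-wide
  cy7 -> i10,i11 (sub/or) 2-wide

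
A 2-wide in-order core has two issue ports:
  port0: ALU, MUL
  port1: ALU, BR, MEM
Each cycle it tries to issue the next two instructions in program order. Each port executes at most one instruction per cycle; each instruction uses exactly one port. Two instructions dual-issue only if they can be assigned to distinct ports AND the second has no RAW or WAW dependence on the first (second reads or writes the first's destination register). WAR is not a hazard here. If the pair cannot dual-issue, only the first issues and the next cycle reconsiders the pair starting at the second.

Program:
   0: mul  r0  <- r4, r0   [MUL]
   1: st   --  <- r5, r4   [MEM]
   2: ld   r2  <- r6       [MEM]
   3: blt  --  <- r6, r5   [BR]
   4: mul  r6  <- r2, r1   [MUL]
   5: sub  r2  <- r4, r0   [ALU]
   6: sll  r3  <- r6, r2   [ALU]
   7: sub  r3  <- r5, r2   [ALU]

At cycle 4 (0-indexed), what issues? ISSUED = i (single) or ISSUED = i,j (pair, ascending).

ISSUED = 6

  cy0 -> i0+i1 (mul.MUL/st.MEM) 2-wide
  cy1 -> i2 (ld.MEM) no-port MEM/BR
  cy2 -> i3+i4 (blt.BR/mul.MUL) 2-wide
  cy3 -> i5 (sub.ALU) RAW r2
  cy4 -> i6 (sll.ALU) WAW r3
  cy5 -> i7 (sub.ALU) tail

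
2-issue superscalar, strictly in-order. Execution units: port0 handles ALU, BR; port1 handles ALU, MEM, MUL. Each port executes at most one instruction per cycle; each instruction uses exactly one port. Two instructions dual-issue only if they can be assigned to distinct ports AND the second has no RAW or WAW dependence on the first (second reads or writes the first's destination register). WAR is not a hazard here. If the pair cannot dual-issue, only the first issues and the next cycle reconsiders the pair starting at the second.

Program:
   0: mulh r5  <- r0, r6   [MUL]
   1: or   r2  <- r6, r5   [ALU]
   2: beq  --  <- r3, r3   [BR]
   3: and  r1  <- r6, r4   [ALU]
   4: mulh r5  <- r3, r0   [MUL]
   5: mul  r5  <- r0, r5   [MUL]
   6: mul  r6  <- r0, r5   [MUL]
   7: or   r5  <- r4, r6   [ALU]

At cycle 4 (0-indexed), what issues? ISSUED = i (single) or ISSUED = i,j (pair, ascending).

ISSUED = 6

c0: i0 mulh.MUL  RAW r5
c1: i1,i2 or.ALU;beq.BR  2-wide
c2: i3,i4 and.ALU;mulh.MUL  2-wide
c3: i5 mul.MUL  no-port MUL/MUL
c4: i6 mul.MUL  RAW r6
c5: i7 or.ALU  tail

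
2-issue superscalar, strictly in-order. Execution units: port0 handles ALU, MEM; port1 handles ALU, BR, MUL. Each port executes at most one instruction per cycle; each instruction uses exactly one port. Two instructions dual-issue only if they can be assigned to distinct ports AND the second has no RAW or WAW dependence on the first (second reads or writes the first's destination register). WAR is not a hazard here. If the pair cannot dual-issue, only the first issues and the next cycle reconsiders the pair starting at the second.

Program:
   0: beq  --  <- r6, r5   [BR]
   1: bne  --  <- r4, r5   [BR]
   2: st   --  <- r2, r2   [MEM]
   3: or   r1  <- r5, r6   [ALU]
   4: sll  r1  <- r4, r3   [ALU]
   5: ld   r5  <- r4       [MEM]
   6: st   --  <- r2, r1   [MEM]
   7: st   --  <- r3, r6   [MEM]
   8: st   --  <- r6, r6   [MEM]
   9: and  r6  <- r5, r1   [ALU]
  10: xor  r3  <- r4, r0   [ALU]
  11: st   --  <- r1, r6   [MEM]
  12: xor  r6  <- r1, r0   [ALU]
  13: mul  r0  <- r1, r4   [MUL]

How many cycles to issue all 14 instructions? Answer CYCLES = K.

CYCLES = 9

c0: i0 beq  no-port BR/BR
c1: i1&i2 bne;st  dual
c2: i3 or  WAW r1
c3: i4&i5 sll;ld  dual
c4: i6 st  no-port MEM/MEM
c5: i7 st  no-port MEM/MEM
c6: i8&i9 st;and  dual
c7: i10&i11 xor;st  dual
c8: i12&i13 xor;mul  dual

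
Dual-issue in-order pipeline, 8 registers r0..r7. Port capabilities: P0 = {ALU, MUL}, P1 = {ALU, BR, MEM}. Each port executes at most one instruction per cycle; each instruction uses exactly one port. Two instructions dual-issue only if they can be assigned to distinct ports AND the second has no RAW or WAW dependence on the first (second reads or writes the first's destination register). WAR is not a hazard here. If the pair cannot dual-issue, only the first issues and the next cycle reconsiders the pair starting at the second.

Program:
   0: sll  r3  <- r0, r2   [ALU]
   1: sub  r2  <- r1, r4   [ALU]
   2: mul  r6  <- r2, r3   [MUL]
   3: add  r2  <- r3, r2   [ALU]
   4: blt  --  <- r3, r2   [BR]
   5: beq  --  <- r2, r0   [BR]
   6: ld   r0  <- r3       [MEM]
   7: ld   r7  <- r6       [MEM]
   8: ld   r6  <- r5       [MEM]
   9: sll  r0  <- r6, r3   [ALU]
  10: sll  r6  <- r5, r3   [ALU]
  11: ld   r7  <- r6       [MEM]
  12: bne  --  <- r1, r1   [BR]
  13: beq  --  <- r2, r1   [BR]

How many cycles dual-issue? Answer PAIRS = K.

PAIRS = 3

#0 head=0: sll.ALU/sub.ALU i0&i1 dual
#1 head=2: mul.MUL/add.ALU i2&i3 dual
#2 head=4: blt.BR i4 no-port BR/BR
#3 head=5: beq.BR i5 no-port BR/MEM
#4 head=6: ld.MEM i6 no-port MEM/MEM
#5 head=7: ld.MEM i7 no-port MEM/MEM
#6 head=8: ld.MEM i8 RAW r6
#7 head=9: sll.ALU/sll.ALU i9&i10 dual
#8 head=11: ld.MEM i11 no-port MEM/BR
#9 head=12: bne.BR i12 no-port BR/BR
#10 head=13: beq.BR i13 tail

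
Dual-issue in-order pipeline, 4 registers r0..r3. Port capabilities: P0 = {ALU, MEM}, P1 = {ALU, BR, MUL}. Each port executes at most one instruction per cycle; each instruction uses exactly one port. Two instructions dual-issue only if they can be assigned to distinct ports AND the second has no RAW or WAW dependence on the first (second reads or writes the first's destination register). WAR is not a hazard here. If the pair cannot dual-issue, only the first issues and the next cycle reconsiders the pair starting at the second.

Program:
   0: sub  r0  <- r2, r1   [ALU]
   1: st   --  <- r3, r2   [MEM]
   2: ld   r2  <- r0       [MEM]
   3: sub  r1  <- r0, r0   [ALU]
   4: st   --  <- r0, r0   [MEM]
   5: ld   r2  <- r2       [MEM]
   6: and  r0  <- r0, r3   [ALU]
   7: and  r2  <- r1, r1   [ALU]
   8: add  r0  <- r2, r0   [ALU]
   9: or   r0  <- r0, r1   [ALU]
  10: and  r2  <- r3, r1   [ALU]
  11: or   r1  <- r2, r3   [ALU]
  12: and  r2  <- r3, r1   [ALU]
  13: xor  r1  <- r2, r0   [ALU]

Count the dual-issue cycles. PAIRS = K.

PAIRS = 4

0. sub.ALU/st.MEM @i0&i1  | 2-wide
1. ld.MEM/sub.ALU @i2&i3  | 2-wide
2. st.MEM @i4  | no-port MEM/MEM
3. ld.MEM/and.ALU @i5&i6  | 2-wide
4. and.ALU @i7  | RAW r2
5. add.ALU @i8  | RAW+WAW r0
6. or.ALU/and.ALU @i9&i10  | 2-wide
7. or.ALU @i11  | RAW r1
8. and.ALU @i12  | RAW r2
9. xor.ALU @i13  | tail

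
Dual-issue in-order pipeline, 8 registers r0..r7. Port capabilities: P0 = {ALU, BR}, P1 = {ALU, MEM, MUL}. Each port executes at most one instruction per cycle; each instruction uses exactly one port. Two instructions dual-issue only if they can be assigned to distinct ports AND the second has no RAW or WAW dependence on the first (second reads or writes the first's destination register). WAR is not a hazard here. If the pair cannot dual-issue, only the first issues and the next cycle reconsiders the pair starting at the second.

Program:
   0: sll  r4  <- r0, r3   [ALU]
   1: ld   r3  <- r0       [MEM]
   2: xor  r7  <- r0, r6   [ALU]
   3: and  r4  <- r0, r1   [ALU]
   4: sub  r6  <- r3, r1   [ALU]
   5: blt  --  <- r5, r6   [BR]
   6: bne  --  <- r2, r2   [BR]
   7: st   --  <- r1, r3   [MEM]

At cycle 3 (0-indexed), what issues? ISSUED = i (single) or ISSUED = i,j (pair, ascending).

ISSUED = 5

  cy0 -> i0&i1 (sll/ld) pair
  cy1 -> i2&i3 (xor/and) pair
  cy2 -> i4 (sub) RAW r6
  cy3 -> i5 (blt) no-port BR/BR
  cy4 -> i6&i7 (bne/st) pair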